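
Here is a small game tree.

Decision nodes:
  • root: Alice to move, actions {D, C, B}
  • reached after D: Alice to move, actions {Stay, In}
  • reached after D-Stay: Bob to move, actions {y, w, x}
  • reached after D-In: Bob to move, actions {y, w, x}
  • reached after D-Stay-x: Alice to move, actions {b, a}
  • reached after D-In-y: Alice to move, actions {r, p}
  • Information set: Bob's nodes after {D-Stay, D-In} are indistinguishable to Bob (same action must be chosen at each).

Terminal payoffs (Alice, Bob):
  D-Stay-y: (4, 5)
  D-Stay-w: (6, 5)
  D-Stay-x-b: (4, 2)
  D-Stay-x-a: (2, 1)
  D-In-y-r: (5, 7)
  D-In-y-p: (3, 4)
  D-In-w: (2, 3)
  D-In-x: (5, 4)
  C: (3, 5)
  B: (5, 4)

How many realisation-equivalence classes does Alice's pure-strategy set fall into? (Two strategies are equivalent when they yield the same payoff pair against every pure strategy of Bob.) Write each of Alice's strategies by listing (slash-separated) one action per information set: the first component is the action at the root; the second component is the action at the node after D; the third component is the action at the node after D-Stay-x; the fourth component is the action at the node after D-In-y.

Alice has 24 pure strategies: D/Stay/b/r, D/Stay/b/p, D/Stay/a/r, D/Stay/a/p, D/In/b/r, D/In/b/p, D/In/a/r, D/In/a/p, C/Stay/b/r, C/Stay/b/p, C/Stay/a/r, C/Stay/a/p, C/In/b/r, C/In/b/p, C/In/a/r, C/In/a/p, B/Stay/b/r, B/Stay/b/p, B/Stay/a/r, B/Stay/a/p, B/In/b/r, B/In/b/p, B/In/a/r, B/In/a/p. Columns: y, w, x.
{D/Stay/b/r, D/Stay/b/p} → row (4,5) (6,5) (4,2)
{D/Stay/a/r, D/Stay/a/p} → row (4,5) (6,5) (2,1)
{D/In/b/r, D/In/a/r} → row (5,7) (2,3) (5,4)
{D/In/b/p, D/In/a/p} → row (3,4) (2,3) (5,4)
{C/Stay/b/r, C/Stay/b/p, C/Stay/a/r, C/Stay/a/p, C/In/b/r, C/In/b/p, C/In/a/r, C/In/a/p} → row (3,5) (3,5) (3,5)
{B/Stay/b/r, B/Stay/b/p, B/Stay/a/r, B/Stay/a/p, B/In/b/r, B/In/b/p, B/In/a/r, B/In/a/p} → row (5,4) (5,4) (5,4)
That's 6 distinct rows out of 24 strategies.

6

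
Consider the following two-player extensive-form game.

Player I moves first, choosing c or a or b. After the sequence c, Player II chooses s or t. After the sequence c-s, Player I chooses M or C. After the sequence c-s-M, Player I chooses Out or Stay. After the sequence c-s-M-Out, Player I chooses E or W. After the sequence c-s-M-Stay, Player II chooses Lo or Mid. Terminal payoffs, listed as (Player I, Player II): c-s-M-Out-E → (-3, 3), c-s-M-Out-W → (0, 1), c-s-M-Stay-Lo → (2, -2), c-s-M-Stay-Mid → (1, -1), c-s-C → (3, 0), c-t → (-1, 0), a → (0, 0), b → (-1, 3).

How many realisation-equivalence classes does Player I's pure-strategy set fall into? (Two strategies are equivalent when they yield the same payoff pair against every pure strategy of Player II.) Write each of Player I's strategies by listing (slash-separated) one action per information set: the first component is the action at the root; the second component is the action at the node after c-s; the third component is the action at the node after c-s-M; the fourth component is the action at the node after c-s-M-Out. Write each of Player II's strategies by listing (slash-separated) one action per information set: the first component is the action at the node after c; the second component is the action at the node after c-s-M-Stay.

6

Player I has 24 pure strategies: c/M/Out/E, c/M/Out/W, c/M/Stay/E, c/M/Stay/W, c/C/Out/E, c/C/Out/W, c/C/Stay/E, c/C/Stay/W, a/M/Out/E, a/M/Out/W, a/M/Stay/E, a/M/Stay/W, a/C/Out/E, a/C/Out/W, a/C/Stay/E, a/C/Stay/W, b/M/Out/E, b/M/Out/W, b/M/Stay/E, b/M/Stay/W, b/C/Out/E, b/C/Out/W, b/C/Stay/E, b/C/Stay/W. Columns: s/Lo, s/Mid, t/Lo, t/Mid.
{c/M/Out/E} → row (-3,3) (-3,3) (-1,0) (-1,0)
{c/M/Out/W} → row (0,1) (0,1) (-1,0) (-1,0)
{c/M/Stay/E, c/M/Stay/W} → row (2,-2) (1,-1) (-1,0) (-1,0)
{c/C/Out/E, c/C/Out/W, c/C/Stay/E, c/C/Stay/W} → row (3,0) (3,0) (-1,0) (-1,0)
{a/M/Out/E, a/M/Out/W, a/M/Stay/E, a/M/Stay/W, a/C/Out/E, a/C/Out/W, a/C/Stay/E, a/C/Stay/W} → row (0,0) (0,0) (0,0) (0,0)
{b/M/Out/E, b/M/Out/W, b/M/Stay/E, b/M/Stay/W, b/C/Out/E, b/C/Out/W, b/C/Stay/E, b/C/Stay/W} → row (-1,3) (-1,3) (-1,3) (-1,3)
That's 6 distinct rows out of 24 strategies.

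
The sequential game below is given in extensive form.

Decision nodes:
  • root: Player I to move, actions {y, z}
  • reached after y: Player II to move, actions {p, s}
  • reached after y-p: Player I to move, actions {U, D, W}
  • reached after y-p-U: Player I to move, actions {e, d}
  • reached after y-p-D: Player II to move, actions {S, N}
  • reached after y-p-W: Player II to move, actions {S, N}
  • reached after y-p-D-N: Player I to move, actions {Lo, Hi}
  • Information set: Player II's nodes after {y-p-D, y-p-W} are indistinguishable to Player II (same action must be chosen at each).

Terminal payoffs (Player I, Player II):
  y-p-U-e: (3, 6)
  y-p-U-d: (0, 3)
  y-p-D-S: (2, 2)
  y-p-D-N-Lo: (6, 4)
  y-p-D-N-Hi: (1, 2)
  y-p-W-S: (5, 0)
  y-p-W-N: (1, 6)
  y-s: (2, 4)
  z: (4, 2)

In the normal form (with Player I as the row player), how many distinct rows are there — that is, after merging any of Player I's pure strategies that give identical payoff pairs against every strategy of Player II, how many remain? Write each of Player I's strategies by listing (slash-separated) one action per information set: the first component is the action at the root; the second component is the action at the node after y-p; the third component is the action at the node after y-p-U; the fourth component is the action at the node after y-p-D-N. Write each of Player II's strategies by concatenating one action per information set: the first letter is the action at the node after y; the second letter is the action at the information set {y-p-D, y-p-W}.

6

Player I has 24 pure strategies: y/U/e/Lo, y/U/e/Hi, y/U/d/Lo, y/U/d/Hi, y/D/e/Lo, y/D/e/Hi, y/D/d/Lo, y/D/d/Hi, y/W/e/Lo, y/W/e/Hi, y/W/d/Lo, y/W/d/Hi, z/U/e/Lo, z/U/e/Hi, z/U/d/Lo, z/U/d/Hi, z/D/e/Lo, z/D/e/Hi, z/D/d/Lo, z/D/d/Hi, z/W/e/Lo, z/W/e/Hi, z/W/d/Lo, z/W/d/Hi. Columns: pS, pN, sS, sN.
{y/U/e/Lo, y/U/e/Hi} → row (3,6) (3,6) (2,4) (2,4)
{y/U/d/Lo, y/U/d/Hi} → row (0,3) (0,3) (2,4) (2,4)
{y/D/e/Lo, y/D/d/Lo} → row (2,2) (6,4) (2,4) (2,4)
{y/D/e/Hi, y/D/d/Hi} → row (2,2) (1,2) (2,4) (2,4)
{y/W/e/Lo, y/W/e/Hi, y/W/d/Lo, y/W/d/Hi} → row (5,0) (1,6) (2,4) (2,4)
{z/U/e/Lo, z/U/e/Hi, z/U/d/Lo, z/U/d/Hi, z/D/e/Lo, z/D/e/Hi, z/D/d/Lo, z/D/d/Hi, z/W/e/Lo, z/W/e/Hi, z/W/d/Lo, z/W/d/Hi} → row (4,2) (4,2) (4,2) (4,2)
That's 6 distinct rows out of 24 strategies.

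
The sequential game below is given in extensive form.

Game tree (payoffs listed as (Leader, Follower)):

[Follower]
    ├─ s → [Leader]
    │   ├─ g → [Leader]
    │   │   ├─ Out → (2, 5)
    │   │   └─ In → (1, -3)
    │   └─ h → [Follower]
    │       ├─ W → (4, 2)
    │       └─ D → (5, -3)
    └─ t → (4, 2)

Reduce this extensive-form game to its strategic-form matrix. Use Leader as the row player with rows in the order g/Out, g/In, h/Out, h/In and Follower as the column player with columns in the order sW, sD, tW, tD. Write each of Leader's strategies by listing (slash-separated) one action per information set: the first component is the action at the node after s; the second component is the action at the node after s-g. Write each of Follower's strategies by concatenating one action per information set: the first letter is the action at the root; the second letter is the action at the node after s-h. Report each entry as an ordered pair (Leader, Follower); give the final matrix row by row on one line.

Row g/Out: sW→(2,5), sD→(2,5), tW→(4,2), tD→(4,2)
Row g/In: sW→(1,-3), sD→(1,-3), tW→(4,2), tD→(4,2)
Row h/Out: sW→(4,2), sD→(5,-3), tW→(4,2), tD→(4,2)
Row h/In: sW→(4,2), sD→(5,-3), tW→(4,2), tD→(4,2)

g/Out: (2,5) (2,5) (4,2) (4,2) | g/In: (1,-3) (1,-3) (4,2) (4,2) | h/Out: (4,2) (5,-3) (4,2) (4,2) | h/In: (4,2) (5,-3) (4,2) (4,2)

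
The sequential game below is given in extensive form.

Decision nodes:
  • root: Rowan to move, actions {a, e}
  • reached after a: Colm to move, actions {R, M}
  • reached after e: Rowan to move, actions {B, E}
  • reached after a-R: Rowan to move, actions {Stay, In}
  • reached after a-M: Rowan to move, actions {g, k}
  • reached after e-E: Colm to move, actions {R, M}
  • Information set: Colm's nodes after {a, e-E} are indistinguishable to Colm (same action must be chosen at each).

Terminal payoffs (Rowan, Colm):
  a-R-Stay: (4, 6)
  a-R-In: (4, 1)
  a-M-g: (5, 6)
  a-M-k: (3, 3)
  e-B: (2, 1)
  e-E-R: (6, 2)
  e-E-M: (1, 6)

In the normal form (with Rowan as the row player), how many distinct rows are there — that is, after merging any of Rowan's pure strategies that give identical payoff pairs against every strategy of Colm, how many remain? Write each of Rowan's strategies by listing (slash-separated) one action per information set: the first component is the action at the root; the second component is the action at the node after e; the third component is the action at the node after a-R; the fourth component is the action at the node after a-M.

6

Rowan has 16 pure strategies: a/B/Stay/g, a/B/Stay/k, a/B/In/g, a/B/In/k, a/E/Stay/g, a/E/Stay/k, a/E/In/g, a/E/In/k, e/B/Stay/g, e/B/Stay/k, e/B/In/g, e/B/In/k, e/E/Stay/g, e/E/Stay/k, e/E/In/g, e/E/In/k. Columns: R, M.
{a/B/Stay/g, a/E/Stay/g} → row (4,6) (5,6)
{a/B/Stay/k, a/E/Stay/k} → row (4,6) (3,3)
{a/B/In/g, a/E/In/g} → row (4,1) (5,6)
{a/B/In/k, a/E/In/k} → row (4,1) (3,3)
{e/B/Stay/g, e/B/Stay/k, e/B/In/g, e/B/In/k} → row (2,1) (2,1)
{e/E/Stay/g, e/E/Stay/k, e/E/In/g, e/E/In/k} → row (6,2) (1,6)
That's 6 distinct rows out of 16 strategies.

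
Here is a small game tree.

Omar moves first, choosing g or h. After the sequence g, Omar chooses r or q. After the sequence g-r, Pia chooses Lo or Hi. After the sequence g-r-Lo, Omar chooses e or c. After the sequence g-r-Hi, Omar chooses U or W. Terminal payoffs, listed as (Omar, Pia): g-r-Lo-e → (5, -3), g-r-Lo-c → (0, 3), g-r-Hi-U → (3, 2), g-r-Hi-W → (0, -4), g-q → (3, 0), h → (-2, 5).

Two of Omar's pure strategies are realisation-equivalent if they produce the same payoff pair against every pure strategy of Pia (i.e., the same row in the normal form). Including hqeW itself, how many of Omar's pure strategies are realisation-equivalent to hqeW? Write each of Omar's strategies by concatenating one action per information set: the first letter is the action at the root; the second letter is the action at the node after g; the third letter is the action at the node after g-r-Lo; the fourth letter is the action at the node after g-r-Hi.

Row for hqeW (columns Lo, Hi): (-2,5) (-2,5).
Under hqeW, Omar's choice at the node after g and at the node after g-r-Lo and at the node after g-r-Hi can never be reached regardless of what Pia does, so varying those choices leaves every outcome unchanged.
Holding the reachable choices fixed and varying the unreachable ones freely already gives 2 × 2 × 2 = 8 equivalent strategies.
No other strategy reproduces this row, so those 8 are the full class: hreU, hreW, hrcU, hrcW, hqeU, hqeW, hqcU, hqcW.

8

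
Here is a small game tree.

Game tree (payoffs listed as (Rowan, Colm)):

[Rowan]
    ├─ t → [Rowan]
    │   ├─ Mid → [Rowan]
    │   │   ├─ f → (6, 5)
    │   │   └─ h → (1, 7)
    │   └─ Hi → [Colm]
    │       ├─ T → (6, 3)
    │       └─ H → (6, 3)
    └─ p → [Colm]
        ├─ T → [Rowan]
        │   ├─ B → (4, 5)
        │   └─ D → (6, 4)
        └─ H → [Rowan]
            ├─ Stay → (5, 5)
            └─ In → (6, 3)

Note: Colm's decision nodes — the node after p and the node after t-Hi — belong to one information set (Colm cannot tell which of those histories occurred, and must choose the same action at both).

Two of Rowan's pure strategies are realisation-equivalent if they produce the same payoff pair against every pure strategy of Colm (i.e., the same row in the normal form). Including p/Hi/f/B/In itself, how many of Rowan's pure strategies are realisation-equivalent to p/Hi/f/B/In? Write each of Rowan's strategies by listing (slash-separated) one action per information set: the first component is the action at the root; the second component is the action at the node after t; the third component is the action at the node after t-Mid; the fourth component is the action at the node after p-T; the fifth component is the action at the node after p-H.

4

Row for p/Hi/f/B/In (columns T, H): (4,5) (6,3).
Under p/Hi/f/B/In, Rowan's choice at the node after t and at the node after t-Mid can never be reached regardless of what Colm does, so varying those choices leaves every outcome unchanged.
Holding the reachable choices fixed and varying the unreachable ones freely already gives 2 × 2 = 4 equivalent strategies.
No other strategy reproduces this row, so those 4 are the full class: p/Mid/f/B/In, p/Mid/h/B/In, p/Hi/f/B/In, p/Hi/h/B/In.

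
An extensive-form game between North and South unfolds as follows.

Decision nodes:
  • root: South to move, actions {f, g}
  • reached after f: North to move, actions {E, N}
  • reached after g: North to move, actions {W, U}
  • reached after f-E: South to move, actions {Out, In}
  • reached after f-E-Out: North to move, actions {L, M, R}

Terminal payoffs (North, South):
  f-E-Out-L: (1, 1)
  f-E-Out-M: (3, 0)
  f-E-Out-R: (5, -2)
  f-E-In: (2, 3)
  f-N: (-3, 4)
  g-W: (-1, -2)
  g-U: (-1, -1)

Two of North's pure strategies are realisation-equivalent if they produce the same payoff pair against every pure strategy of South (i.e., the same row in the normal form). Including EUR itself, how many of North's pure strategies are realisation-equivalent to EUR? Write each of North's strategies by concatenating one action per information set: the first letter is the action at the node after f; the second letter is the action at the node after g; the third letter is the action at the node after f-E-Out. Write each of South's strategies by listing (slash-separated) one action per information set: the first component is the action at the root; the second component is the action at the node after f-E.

1

Row for EUR (columns f/Out, f/In, g/Out, g/In): (5,-2) (2,3) (-1,-1) (-1,-1).
Every one of North's information sets is on the play path for some reply by South when North follows EUR.
Changing the action at any of them therefore changes at least one column, so only EUR itself gives this row.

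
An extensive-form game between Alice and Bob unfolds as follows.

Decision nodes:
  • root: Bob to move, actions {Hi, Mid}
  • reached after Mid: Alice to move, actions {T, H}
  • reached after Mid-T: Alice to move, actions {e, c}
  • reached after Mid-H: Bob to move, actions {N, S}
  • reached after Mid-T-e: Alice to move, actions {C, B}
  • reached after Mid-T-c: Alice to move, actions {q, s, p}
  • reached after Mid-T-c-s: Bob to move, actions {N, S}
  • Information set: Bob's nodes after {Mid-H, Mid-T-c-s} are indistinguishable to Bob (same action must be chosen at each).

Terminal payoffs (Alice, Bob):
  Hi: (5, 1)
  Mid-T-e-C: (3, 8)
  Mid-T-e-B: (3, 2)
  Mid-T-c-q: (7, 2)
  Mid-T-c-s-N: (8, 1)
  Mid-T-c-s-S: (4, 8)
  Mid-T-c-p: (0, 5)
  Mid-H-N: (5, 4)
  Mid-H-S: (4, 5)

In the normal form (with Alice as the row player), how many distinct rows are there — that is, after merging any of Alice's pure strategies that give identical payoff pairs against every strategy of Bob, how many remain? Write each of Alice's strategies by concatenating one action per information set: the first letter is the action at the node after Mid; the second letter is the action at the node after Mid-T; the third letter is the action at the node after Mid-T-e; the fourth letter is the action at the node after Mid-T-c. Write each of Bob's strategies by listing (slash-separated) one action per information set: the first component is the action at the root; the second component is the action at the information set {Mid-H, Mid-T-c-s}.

Alice has 24 pure strategies: TeCq, TeCs, TeCp, TeBq, TeBs, TeBp, TcCq, TcCs, TcCp, TcBq, TcBs, TcBp, HeCq, HeCs, HeCp, HeBq, HeBs, HeBp, HcCq, HcCs, HcCp, HcBq, HcBs, HcBp. Columns: Hi/N, Hi/S, Mid/N, Mid/S.
{TeCq, TeCs, TeCp} → row (5,1) (5,1) (3,8) (3,8)
{TeBq, TeBs, TeBp} → row (5,1) (5,1) (3,2) (3,2)
{TcCq, TcBq} → row (5,1) (5,1) (7,2) (7,2)
{TcCs, TcBs} → row (5,1) (5,1) (8,1) (4,8)
{TcCp, TcBp} → row (5,1) (5,1) (0,5) (0,5)
{HeCq, HeCs, HeCp, HeBq, HeBs, HeBp, HcCq, HcCs, HcCp, HcBq, HcBs, HcBp} → row (5,1) (5,1) (5,4) (4,5)
That's 6 distinct rows out of 24 strategies.

6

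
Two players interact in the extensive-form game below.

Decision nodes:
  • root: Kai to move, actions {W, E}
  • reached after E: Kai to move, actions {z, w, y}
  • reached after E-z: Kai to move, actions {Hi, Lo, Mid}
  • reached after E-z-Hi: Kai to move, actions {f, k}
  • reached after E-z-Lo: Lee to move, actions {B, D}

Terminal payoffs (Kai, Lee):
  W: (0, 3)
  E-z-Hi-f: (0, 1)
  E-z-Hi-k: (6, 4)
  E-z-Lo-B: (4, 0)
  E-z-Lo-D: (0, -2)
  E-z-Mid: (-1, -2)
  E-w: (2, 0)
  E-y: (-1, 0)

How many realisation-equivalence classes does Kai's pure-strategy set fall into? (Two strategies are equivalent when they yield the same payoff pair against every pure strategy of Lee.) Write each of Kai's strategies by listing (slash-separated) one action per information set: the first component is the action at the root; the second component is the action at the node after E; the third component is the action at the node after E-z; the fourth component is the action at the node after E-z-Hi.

Kai has 36 pure strategies: W/z/Hi/f, W/z/Hi/k, W/z/Lo/f, W/z/Lo/k, W/z/Mid/f, W/z/Mid/k, W/w/Hi/f, W/w/Hi/k, W/w/Lo/f, W/w/Lo/k, W/w/Mid/f, W/w/Mid/k, W/y/Hi/f, W/y/Hi/k, W/y/Lo/f, W/y/Lo/k, W/y/Mid/f, W/y/Mid/k, E/z/Hi/f, E/z/Hi/k, E/z/Lo/f, E/z/Lo/k, E/z/Mid/f, E/z/Mid/k, E/w/Hi/f, E/w/Hi/k, E/w/Lo/f, E/w/Lo/k, E/w/Mid/f, E/w/Mid/k, E/y/Hi/f, E/y/Hi/k, E/y/Lo/f, E/y/Lo/k, E/y/Mid/f, E/y/Mid/k. Columns: B, D.
{W/z/Hi/f, W/z/Hi/k, W/z/Lo/f, W/z/Lo/k, W/z/Mid/f, W/z/Mid/k, W/w/Hi/f, W/w/Hi/k, W/w/Lo/f, W/w/Lo/k, W/w/Mid/f, W/w/Mid/k, W/y/Hi/f, W/y/Hi/k, W/y/Lo/f, W/y/Lo/k, W/y/Mid/f, W/y/Mid/k} → row (0,3) (0,3)
{E/z/Hi/f} → row (0,1) (0,1)
{E/z/Hi/k} → row (6,4) (6,4)
{E/z/Lo/f, E/z/Lo/k} → row (4,0) (0,-2)
{E/z/Mid/f, E/z/Mid/k} → row (-1,-2) (-1,-2)
{E/w/Hi/f, E/w/Hi/k, E/w/Lo/f, E/w/Lo/k, E/w/Mid/f, E/w/Mid/k} → row (2,0) (2,0)
{E/y/Hi/f, E/y/Hi/k, E/y/Lo/f, E/y/Lo/k, E/y/Mid/f, E/y/Mid/k} → row (-1,0) (-1,0)
That's 7 distinct rows out of 36 strategies.

7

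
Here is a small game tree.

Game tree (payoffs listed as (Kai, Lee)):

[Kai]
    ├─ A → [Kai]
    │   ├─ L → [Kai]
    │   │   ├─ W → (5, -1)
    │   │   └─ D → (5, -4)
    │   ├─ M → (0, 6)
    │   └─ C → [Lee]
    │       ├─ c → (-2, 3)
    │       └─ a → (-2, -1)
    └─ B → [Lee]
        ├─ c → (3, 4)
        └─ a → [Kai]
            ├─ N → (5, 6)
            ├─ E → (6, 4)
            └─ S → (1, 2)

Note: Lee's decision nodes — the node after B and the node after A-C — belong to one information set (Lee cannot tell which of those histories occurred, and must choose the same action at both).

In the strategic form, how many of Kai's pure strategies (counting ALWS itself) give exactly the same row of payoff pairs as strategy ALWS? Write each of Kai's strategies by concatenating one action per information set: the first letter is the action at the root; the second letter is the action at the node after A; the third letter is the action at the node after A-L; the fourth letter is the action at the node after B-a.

Row for ALWS (columns c, a): (5,-1) (5,-1).
Under ALWS, Kai's choice at the node after B-a can never be reached regardless of what Lee does, so varying those choices leaves every outcome unchanged.
Holding the reachable choices fixed and varying the unreachable one freely already gives 3 equivalent strategies.
No other strategy reproduces this row, so those 3 are the full class: ALWN, ALWE, ALWS.

3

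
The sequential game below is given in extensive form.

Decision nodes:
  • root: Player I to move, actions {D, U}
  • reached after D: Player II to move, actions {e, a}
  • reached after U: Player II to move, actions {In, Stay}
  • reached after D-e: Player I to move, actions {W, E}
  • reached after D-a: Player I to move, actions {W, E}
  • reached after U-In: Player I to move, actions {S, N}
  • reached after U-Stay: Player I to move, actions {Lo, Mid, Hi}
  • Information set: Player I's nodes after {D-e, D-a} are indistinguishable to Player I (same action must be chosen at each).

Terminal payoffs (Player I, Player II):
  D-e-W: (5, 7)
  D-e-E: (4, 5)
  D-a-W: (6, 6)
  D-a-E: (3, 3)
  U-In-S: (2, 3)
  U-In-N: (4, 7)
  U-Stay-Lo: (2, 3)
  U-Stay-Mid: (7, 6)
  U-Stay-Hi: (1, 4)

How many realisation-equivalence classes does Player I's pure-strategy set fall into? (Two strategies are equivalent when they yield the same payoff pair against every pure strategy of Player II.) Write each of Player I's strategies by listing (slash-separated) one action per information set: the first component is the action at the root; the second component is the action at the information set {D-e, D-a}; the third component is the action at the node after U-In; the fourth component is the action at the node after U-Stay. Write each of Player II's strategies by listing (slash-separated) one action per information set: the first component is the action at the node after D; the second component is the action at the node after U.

8

Player I has 24 pure strategies: D/W/S/Lo, D/W/S/Mid, D/W/S/Hi, D/W/N/Lo, D/W/N/Mid, D/W/N/Hi, D/E/S/Lo, D/E/S/Mid, D/E/S/Hi, D/E/N/Lo, D/E/N/Mid, D/E/N/Hi, U/W/S/Lo, U/W/S/Mid, U/W/S/Hi, U/W/N/Lo, U/W/N/Mid, U/W/N/Hi, U/E/S/Lo, U/E/S/Mid, U/E/S/Hi, U/E/N/Lo, U/E/N/Mid, U/E/N/Hi. Columns: e/In, e/Stay, a/In, a/Stay.
{D/W/S/Lo, D/W/S/Mid, D/W/S/Hi, D/W/N/Lo, D/W/N/Mid, D/W/N/Hi} → row (5,7) (5,7) (6,6) (6,6)
{D/E/S/Lo, D/E/S/Mid, D/E/S/Hi, D/E/N/Lo, D/E/N/Mid, D/E/N/Hi} → row (4,5) (4,5) (3,3) (3,3)
{U/W/S/Lo, U/E/S/Lo} → row (2,3) (2,3) (2,3) (2,3)
{U/W/S/Mid, U/E/S/Mid} → row (2,3) (7,6) (2,3) (7,6)
{U/W/S/Hi, U/E/S/Hi} → row (2,3) (1,4) (2,3) (1,4)
{U/W/N/Lo, U/E/N/Lo} → row (4,7) (2,3) (4,7) (2,3)
{U/W/N/Mid, U/E/N/Mid} → row (4,7) (7,6) (4,7) (7,6)
{U/W/N/Hi, U/E/N/Hi} → row (4,7) (1,4) (4,7) (1,4)
That's 8 distinct rows out of 24 strategies.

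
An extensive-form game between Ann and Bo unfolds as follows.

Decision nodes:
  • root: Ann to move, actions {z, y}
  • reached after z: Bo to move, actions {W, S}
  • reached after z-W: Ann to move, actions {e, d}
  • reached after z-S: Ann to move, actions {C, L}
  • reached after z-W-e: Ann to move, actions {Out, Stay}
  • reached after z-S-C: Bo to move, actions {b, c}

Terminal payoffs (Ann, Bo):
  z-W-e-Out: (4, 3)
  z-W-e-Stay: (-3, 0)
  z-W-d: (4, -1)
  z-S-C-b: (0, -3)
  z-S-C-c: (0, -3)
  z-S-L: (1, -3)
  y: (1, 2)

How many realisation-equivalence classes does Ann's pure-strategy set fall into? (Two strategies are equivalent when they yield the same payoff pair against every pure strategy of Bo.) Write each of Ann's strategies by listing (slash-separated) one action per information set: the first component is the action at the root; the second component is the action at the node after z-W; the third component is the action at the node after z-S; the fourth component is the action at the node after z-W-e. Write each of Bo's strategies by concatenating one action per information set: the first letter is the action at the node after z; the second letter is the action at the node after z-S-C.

Ann has 16 pure strategies: z/e/C/Out, z/e/C/Stay, z/e/L/Out, z/e/L/Stay, z/d/C/Out, z/d/C/Stay, z/d/L/Out, z/d/L/Stay, y/e/C/Out, y/e/C/Stay, y/e/L/Out, y/e/L/Stay, y/d/C/Out, y/d/C/Stay, y/d/L/Out, y/d/L/Stay. Columns: Wb, Wc, Sb, Sc.
{z/e/C/Out} → row (4,3) (4,3) (0,-3) (0,-3)
{z/e/C/Stay} → row (-3,0) (-3,0) (0,-3) (0,-3)
{z/e/L/Out} → row (4,3) (4,3) (1,-3) (1,-3)
{z/e/L/Stay} → row (-3,0) (-3,0) (1,-3) (1,-3)
{z/d/C/Out, z/d/C/Stay} → row (4,-1) (4,-1) (0,-3) (0,-3)
{z/d/L/Out, z/d/L/Stay} → row (4,-1) (4,-1) (1,-3) (1,-3)
{y/e/C/Out, y/e/C/Stay, y/e/L/Out, y/e/L/Stay, y/d/C/Out, y/d/C/Stay, y/d/L/Out, y/d/L/Stay} → row (1,2) (1,2) (1,2) (1,2)
That's 7 distinct rows out of 16 strategies.

7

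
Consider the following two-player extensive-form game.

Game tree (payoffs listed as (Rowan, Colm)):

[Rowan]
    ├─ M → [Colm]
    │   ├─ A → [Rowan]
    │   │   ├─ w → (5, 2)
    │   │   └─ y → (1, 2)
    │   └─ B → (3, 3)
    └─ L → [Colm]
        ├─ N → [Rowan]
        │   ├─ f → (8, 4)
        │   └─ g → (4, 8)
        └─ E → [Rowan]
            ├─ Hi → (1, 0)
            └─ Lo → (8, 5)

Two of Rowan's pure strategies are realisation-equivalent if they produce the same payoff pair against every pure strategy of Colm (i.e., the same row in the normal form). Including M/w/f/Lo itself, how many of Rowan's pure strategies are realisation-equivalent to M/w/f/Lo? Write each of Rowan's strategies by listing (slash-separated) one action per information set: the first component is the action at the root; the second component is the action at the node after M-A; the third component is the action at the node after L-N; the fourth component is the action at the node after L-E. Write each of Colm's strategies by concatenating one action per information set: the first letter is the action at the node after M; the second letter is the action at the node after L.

Row for M/w/f/Lo (columns AN, AE, BN, BE): (5,2) (5,2) (3,3) (3,3).
Under M/w/f/Lo, Rowan's choice at the node after L-N and at the node after L-E can never be reached regardless of what Colm does, so varying those choices leaves every outcome unchanged.
Holding the reachable choices fixed and varying the unreachable ones freely already gives 2 × 2 = 4 equivalent strategies.
No other strategy reproduces this row, so those 4 are the full class: M/w/f/Hi, M/w/f/Lo, M/w/g/Hi, M/w/g/Lo.

4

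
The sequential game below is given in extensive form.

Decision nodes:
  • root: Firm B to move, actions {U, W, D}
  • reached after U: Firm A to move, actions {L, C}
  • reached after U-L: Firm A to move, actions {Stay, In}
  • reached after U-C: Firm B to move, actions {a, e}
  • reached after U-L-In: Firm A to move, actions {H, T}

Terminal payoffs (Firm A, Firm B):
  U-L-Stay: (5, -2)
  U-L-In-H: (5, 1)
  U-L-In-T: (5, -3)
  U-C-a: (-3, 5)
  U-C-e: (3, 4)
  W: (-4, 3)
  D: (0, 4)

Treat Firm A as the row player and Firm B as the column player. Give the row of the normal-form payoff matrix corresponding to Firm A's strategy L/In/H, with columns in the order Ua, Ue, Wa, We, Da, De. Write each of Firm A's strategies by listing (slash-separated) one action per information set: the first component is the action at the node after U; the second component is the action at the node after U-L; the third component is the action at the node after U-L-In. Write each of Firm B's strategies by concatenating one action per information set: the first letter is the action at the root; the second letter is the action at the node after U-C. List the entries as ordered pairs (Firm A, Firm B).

(5,1) (5,1) (-4,3) (-4,3) (0,4) (0,4)

vs Ua: Firm B plays U → Firm A plays L at [U] → Firm A plays In at [U-L] → Firm A plays H at [U-L-In] → (5, 1)
vs Ue: Firm B plays U → Firm A plays L at [U] → Firm A plays In at [U-L] → Firm A plays H at [U-L-In] → (5, 1)
vs Wa: Firm B plays W → (-4, 3)
vs We: Firm B plays W → (-4, 3)
vs Da: Firm B plays D → (0, 4)
vs De: Firm B plays D → (0, 4)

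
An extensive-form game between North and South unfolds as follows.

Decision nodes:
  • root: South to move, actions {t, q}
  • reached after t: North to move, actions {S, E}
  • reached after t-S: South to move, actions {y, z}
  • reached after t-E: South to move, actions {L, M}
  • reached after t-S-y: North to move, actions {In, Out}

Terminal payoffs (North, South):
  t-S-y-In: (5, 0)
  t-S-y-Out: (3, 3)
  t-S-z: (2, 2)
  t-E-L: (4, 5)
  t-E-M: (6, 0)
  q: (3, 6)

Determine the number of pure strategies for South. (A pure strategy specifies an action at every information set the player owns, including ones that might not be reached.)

South owns the root with actions {t, q} — two choices.
South owns the node after t-S with actions {y, z} — two choices.
South owns the node after t-E with actions {L, M} — two choices.
A pure strategy fixes one action at each information set independently, so the count is the product 2 × 2 × 2 = 8.

8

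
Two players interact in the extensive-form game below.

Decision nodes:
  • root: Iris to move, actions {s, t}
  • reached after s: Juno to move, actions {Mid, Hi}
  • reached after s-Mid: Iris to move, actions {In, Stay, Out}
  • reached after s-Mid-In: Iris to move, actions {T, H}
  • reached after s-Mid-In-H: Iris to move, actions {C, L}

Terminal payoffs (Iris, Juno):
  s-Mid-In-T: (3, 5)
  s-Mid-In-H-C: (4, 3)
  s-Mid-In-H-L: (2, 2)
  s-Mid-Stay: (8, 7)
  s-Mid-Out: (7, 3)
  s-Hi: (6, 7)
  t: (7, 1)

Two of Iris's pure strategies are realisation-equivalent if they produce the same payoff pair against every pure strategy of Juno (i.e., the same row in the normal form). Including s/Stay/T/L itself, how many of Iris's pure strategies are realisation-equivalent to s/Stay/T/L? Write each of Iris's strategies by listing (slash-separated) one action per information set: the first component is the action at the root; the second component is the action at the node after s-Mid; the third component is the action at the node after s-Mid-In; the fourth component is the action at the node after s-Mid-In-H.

Row for s/Stay/T/L (columns Mid, Hi): (8,7) (6,7).
Under s/Stay/T/L, Iris's choice at the node after s-Mid-In and at the node after s-Mid-In-H can never be reached regardless of what Juno does, so varying those choices leaves every outcome unchanged.
Holding the reachable choices fixed and varying the unreachable ones freely already gives 2 × 2 = 4 equivalent strategies.
No other strategy reproduces this row, so those 4 are the full class: s/Stay/T/C, s/Stay/T/L, s/Stay/H/C, s/Stay/H/L.

4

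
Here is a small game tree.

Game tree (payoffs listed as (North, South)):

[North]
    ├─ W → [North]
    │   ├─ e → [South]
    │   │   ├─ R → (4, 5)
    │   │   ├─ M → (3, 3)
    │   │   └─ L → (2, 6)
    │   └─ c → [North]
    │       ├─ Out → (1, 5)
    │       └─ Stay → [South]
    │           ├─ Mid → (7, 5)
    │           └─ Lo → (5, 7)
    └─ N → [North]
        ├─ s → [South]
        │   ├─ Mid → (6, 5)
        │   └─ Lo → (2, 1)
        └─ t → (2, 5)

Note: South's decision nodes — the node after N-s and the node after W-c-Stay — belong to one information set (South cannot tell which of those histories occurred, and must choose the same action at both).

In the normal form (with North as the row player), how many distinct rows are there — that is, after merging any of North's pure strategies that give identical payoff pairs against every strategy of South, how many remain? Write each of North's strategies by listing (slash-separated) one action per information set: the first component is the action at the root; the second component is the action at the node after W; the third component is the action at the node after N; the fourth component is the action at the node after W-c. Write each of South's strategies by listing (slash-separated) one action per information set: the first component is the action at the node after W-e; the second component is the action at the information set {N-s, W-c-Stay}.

5

North has 16 pure strategies: W/e/s/Out, W/e/s/Stay, W/e/t/Out, W/e/t/Stay, W/c/s/Out, W/c/s/Stay, W/c/t/Out, W/c/t/Stay, N/e/s/Out, N/e/s/Stay, N/e/t/Out, N/e/t/Stay, N/c/s/Out, N/c/s/Stay, N/c/t/Out, N/c/t/Stay. Columns: R/Mid, R/Lo, M/Mid, M/Lo, L/Mid, L/Lo.
{W/e/s/Out, W/e/s/Stay, W/e/t/Out, W/e/t/Stay} → row (4,5) (4,5) (3,3) (3,3) (2,6) (2,6)
{W/c/s/Out, W/c/t/Out} → row (1,5) (1,5) (1,5) (1,5) (1,5) (1,5)
{W/c/s/Stay, W/c/t/Stay} → row (7,5) (5,7) (7,5) (5,7) (7,5) (5,7)
{N/e/s/Out, N/e/s/Stay, N/c/s/Out, N/c/s/Stay} → row (6,5) (2,1) (6,5) (2,1) (6,5) (2,1)
{N/e/t/Out, N/e/t/Stay, N/c/t/Out, N/c/t/Stay} → row (2,5) (2,5) (2,5) (2,5) (2,5) (2,5)
That's 5 distinct rows out of 16 strategies.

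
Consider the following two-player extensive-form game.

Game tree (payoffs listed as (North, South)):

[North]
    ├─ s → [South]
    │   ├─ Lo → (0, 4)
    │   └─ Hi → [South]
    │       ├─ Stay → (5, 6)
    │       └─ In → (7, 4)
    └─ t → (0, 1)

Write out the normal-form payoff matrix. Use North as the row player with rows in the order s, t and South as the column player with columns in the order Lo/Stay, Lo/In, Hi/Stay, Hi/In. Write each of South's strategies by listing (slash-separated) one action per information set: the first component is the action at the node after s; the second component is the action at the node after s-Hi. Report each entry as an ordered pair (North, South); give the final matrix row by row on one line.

s: (0,4) (0,4) (5,6) (7,4) | t: (0,1) (0,1) (0,1) (0,1)

      Lo/Stay    Lo/In  Hi/Stay    Hi/In
   s    (0,4)    (0,4)    (5,6)    (7,4)
   t    (0,1)    (0,1)    (0,1)    (0,1)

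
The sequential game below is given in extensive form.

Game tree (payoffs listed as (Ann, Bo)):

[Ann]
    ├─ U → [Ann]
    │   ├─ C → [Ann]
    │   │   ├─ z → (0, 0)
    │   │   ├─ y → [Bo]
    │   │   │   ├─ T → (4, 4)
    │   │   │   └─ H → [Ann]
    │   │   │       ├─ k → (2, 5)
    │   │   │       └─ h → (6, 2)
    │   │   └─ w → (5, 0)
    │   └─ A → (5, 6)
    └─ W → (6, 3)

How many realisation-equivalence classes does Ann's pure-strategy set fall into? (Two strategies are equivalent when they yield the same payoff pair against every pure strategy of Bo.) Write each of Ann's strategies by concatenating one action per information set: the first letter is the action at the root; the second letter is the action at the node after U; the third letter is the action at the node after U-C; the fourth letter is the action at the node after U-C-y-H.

Ann has 24 pure strategies: UCzk, UCzh, UCyk, UCyh, UCwk, UCwh, UAzk, UAzh, UAyk, UAyh, UAwk, UAwh, WCzk, WCzh, WCyk, WCyh, WCwk, WCwh, WAzk, WAzh, WAyk, WAyh, WAwk, WAwh. Columns: T, H.
{UCzk, UCzh} → row (0,0) (0,0)
{UCyk} → row (4,4) (2,5)
{UCyh} → row (4,4) (6,2)
{UCwk, UCwh} → row (5,0) (5,0)
{UAzk, UAzh, UAyk, UAyh, UAwk, UAwh} → row (5,6) (5,6)
{WCzk, WCzh, WCyk, WCyh, WCwk, WCwh, WAzk, WAzh, WAyk, WAyh, WAwk, WAwh} → row (6,3) (6,3)
That's 6 distinct rows out of 24 strategies.

6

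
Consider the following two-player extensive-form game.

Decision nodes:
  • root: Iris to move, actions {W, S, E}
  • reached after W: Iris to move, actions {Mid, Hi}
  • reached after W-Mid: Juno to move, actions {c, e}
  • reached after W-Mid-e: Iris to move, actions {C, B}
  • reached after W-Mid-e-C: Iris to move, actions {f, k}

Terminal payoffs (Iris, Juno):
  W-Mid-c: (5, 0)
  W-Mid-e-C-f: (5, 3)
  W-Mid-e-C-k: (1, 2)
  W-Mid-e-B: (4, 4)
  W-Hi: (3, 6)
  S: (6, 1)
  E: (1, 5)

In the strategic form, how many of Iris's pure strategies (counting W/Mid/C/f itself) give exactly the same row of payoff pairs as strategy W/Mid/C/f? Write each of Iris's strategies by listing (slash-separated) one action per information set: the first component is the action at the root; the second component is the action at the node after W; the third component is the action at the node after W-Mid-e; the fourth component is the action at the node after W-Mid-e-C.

Row for W/Mid/C/f (columns c, e): (5,0) (5,3).
Every one of Iris's information sets is on the play path for some reply by Juno when Iris follows W/Mid/C/f.
Changing the action at any of them therefore changes at least one column, so only W/Mid/C/f itself gives this row.

1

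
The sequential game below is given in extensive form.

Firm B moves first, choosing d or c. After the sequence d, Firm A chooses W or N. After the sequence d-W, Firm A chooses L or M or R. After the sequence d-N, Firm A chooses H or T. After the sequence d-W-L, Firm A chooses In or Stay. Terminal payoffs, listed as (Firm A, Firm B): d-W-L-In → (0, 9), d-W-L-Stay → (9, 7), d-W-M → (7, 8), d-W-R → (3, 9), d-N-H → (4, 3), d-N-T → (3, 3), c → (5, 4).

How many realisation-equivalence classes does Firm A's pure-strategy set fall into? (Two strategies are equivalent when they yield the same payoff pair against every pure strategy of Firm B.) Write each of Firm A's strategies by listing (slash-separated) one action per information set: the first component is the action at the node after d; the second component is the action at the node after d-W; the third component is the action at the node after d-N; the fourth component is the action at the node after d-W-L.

Firm A has 24 pure strategies: W/L/H/In, W/L/H/Stay, W/L/T/In, W/L/T/Stay, W/M/H/In, W/M/H/Stay, W/M/T/In, W/M/T/Stay, W/R/H/In, W/R/H/Stay, W/R/T/In, W/R/T/Stay, N/L/H/In, N/L/H/Stay, N/L/T/In, N/L/T/Stay, N/M/H/In, N/M/H/Stay, N/M/T/In, N/M/T/Stay, N/R/H/In, N/R/H/Stay, N/R/T/In, N/R/T/Stay. Columns: d, c.
{W/L/H/In, W/L/T/In} → row (0,9) (5,4)
{W/L/H/Stay, W/L/T/Stay} → row (9,7) (5,4)
{W/M/H/In, W/M/H/Stay, W/M/T/In, W/M/T/Stay} → row (7,8) (5,4)
{W/R/H/In, W/R/H/Stay, W/R/T/In, W/R/T/Stay} → row (3,9) (5,4)
{N/L/H/In, N/L/H/Stay, N/M/H/In, N/M/H/Stay, N/R/H/In, N/R/H/Stay} → row (4,3) (5,4)
{N/L/T/In, N/L/T/Stay, N/M/T/In, N/M/T/Stay, N/R/T/In, N/R/T/Stay} → row (3,3) (5,4)
That's 6 distinct rows out of 24 strategies.

6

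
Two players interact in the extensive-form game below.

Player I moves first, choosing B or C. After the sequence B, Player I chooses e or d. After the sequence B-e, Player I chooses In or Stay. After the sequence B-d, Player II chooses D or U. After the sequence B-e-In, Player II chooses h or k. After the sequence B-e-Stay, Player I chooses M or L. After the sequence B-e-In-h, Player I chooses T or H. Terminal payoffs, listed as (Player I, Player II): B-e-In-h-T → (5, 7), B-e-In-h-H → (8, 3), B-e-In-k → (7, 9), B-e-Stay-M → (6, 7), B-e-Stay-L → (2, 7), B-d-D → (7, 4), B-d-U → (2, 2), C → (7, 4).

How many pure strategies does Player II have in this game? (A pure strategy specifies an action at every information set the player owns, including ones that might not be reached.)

Player II owns the node after B-d with actions {D, U} — two choices.
Player II owns the node after B-e-In with actions {h, k} — two choices.
A pure strategy fixes one action at each information set independently, so the count is the product 2 × 2 = 4.

4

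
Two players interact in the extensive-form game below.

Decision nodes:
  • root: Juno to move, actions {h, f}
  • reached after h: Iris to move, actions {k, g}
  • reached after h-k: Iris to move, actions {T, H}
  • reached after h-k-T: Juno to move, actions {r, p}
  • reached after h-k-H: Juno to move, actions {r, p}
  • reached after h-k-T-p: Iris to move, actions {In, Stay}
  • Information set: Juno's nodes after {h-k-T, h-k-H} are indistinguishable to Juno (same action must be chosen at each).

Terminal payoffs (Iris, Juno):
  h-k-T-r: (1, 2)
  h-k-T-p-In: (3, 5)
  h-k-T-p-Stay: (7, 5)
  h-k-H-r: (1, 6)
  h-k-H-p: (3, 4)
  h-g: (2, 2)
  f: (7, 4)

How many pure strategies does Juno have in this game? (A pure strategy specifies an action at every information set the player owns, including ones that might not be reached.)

4

Juno owns the root with actions {h, f} — two choices.
Juno owns the information set {h-k-T, h-k-H} with actions {r, p} — two choices.
A pure strategy fixes one action at each information set independently, so the count is the product 2 × 2 = 4.
(For reference, Iris has 8 pure strategies, giving a 4×8 normal-form matrix.)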